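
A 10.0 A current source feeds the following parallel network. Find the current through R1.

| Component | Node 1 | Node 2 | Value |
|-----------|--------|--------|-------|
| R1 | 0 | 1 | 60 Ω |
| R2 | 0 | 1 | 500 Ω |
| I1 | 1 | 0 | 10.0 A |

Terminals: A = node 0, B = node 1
All resistors sit directly between nodes 0 and 1, so they are in parallel and share one voltage V; the full source current 10 A splits among them.
1/R_par = 1/60 + 1/500 = 0.01867 S  =>  R_par = 53.57 Ω
V = I × R_par = 10 × 53.57 = 535.7 V
I_R1 = V/R1 = 535.7/60 = 8.929 A

Final answer: 8.929 A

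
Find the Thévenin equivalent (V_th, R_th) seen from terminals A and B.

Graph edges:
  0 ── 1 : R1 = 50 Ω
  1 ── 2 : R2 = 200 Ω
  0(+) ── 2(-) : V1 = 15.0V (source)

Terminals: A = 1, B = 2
Step 1 — V_th is the open-circuit voltage V_A - V_B (nothing connected across the terminals).
Nodal analysis, taking node 2 as the 0 V reference.
Source V1 fixes V_0 = 15 V.
KCL at each unknown node (sum of currents leaving = 0; resistances in Ω):
  Node 1: (V_1 - 15)/50 + (V_1 - 0)/200 = 0
Collecting terms: 0.025 × V_1 = 0.3  =>  V_1 = 12 V
V_th = V_1 - V_2 = 12 - 0 = 12 V
Step 2 — R_th: zero the source — replace V1 by a short circuit (node 2 merges into node 0) — and find the resistance seen between A (node 1) and B (node 0).
Reduce the network between node 1 (A) and node 0 (B) by series/parallel combination:
  Rp1 = R1 ‖ R2 (parallel, both between nodes 0 and 1) = 1/(1/50 + 1/200) = 40 Ω
R_th = 40 Ω

Final answer: V_th = 12 V, R_th = 40 Ω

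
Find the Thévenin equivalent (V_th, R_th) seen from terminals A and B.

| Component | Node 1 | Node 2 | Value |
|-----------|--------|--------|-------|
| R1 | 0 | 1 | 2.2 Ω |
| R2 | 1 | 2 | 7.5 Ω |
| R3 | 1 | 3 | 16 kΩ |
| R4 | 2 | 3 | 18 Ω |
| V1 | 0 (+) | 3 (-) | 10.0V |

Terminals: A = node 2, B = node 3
Step 1 — V_th is the open-circuit voltage V_A - V_B (nothing connected across the terminals).
Nodal analysis, taking node 3 as the 0 V reference.
Source V1 fixes V_0 = 10 V.
KCL at each unknown node (sum of currents leaving = 0; resistances in Ω):
  Node 1: (V_1 - 10)/2.2 + (V_1 - V_2)/7.5 + (V_1 - 0)/16000 = 0
  Node 2: (V_2 - V_1)/7.5 + (V_2 - 0)/18 = 0
Collecting terms (coefficients in siemens):
  0.5879·V_1 - 0.1333·V_2 = 4.545
  0.1889·V_2 - 0.1333·V_1 = 0
Determinant D = (0.5879)(0.1889) - (-0.1333)(-0.1333) = 0.09328
V_1 = [(4.545)(0.1889) - (-0.1333)(0)]/D = 9.205 V
V_2 = [(0.5879)(0) - (4.545)(-0.1333)]/D = 6.497 V
V_th = V_2 - V_3 = 6.497 - 0 = 6.497 V
Step 2 — R_th: zero the source — replace V1 by a short circuit (node 3 merges into node 0) — and find the resistance seen between A (node 2) and B (node 0).
Reduce the network between node 2 (A) and node 0 (B) by series/parallel combination:
  Rp1 = R1 ‖ R3 (parallel, both between nodes 0 and 1) = 1/(1/2.2 + 1/16000) = 2.2 Ω
  Rs1 = R2 + Rp1 (series, joined only at node 1) = 7.5 + 2.2 = 9.7 Ω
  Rp2 = R4 ‖ Rs1 (parallel, both between nodes 0 and 2) = 1/(1/18 + 1/9.7) = 6.303 Ω
R_th = 6.303 Ω

Final answer: V_th = 6.497 V, R_th = 6.303 Ω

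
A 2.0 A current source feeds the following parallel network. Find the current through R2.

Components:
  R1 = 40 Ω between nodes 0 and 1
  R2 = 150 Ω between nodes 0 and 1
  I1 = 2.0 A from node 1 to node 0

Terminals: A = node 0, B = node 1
All resistors sit directly between nodes 0 and 1, so they are in parallel and share one voltage V; the full source current 2 A splits among them.
1/R_par = 1/40 + 1/150 = 0.03167 S  =>  R_par = 31.58 Ω
V = I × R_par = 2 × 31.58 = 63.16 V
I_R2 = V/R2 = 63.16/150 = 0.4211 A

Final answer: 0.4211 A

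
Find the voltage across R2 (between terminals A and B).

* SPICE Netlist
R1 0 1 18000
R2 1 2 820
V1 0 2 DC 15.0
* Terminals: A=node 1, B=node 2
R1 and R2 are in series across V1 (node 0 → node 1 → node 2), and the output A–B is taken across R2, so this is a voltage divider.
Series current: I = V1/(R1 + R2) = 15/(18000 + 820) = 15/18820 = 0.000797 A
V_R2 = I × R2 = V1 × R2/(R1 + R2) = 15 × 820/18820 = 0.6536 V

Final answer: 0.6536 V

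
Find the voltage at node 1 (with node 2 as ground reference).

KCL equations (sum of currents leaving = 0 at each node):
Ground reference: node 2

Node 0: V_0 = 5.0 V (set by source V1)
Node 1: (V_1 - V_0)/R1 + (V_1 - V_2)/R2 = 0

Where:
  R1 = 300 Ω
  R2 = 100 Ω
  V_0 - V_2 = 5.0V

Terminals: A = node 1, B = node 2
Nodal analysis, taking node 2 as the 0 V reference.
Source V1 fixes V_0 = 5 V.
KCL at each unknown node (sum of currents leaving = 0; resistances in Ω):
  Node 1: (V_1 - 5)/300 + (V_1 - 0)/100 = 0
Collecting terms: 0.01333 × V_1 = 0.01667  =>  V_1 = 1.25 V
The requested potential is V_1 = 1.25 V.

Final answer: V_1 = 1.25 V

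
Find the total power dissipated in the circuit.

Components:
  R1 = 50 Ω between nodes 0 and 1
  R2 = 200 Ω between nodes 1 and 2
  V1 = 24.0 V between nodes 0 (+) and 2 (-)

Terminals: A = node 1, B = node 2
Nodal analysis, taking node 2 as the 0 V reference.
Source V1 fixes V_0 = 24 V.
KCL at each unknown node (sum of currents leaving = 0; resistances in Ω):
  Node 1: (V_1 - 24)/50 + (V_1 - 0)/200 = 0
Collecting terms: 0.025 × V_1 = 0.48  =>  V_1 = 19.2 V
Power in each resistor, P = (ΔV)²/R:
  P_R1 = (24 - 19.2)²/50 = 0.4608 W
  P_R2 = (19.2 - 0)²/200 = 1.843 W
P_total = P_R1 + P_R2 = 2.304 W

Final answer: 2.304 W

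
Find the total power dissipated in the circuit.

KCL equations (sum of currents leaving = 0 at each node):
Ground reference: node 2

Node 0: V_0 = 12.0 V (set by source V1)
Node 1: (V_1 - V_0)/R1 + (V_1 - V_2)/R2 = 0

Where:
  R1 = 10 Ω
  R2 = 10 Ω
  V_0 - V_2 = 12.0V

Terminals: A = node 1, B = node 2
Nodal analysis, taking node 2 as the 0 V reference.
Source V1 fixes V_0 = 12 V.
KCL at each unknown node (sum of currents leaving = 0; resistances in Ω):
  Node 1: (V_1 - 12)/10 + (V_1 - 0)/10 = 0
Collecting terms: 0.2 × V_1 = 1.2  =>  V_1 = 6 V
Power in each resistor, P = (ΔV)²/R:
  P_R1 = (12 - 6)²/10 = 3.6 W
  P_R2 = (6 - 0)²/10 = 3.6 W
P_total = P_R1 + P_R2 = 7.2 W

Final answer: 7.2 W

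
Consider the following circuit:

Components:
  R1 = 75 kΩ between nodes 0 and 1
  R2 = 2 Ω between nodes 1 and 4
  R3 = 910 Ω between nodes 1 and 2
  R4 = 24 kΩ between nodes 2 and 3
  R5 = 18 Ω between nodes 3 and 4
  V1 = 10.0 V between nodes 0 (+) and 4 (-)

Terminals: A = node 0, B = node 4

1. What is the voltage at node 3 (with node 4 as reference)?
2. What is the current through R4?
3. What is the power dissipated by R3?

Nodal analysis, taking node 4 as the 0 V reference.
Source V1 fixes V_0 = 10 V.
KCL at each unknown node (sum of currents leaving = 0; resistances in Ω):
  Node 1: (V_1 - 10)/75000 + (V_1 - 0)/2 + (V_1 - V_2)/910 = 0
  Node 2: (V_2 - V_1)/910 + (V_2 - V_3)/24000 = 0
  Node 3: (V_3 - V_2)/24000 + (V_3 - 0)/18 = 0
Collecting terms (coefficients in siemens):
  0.5011·V_1 - 0.001099·V_2 = 0.0001333
  0.001141·V_2 - 0.001099·V_1 - 0.00004167·V_3 = 0
  0.0556·V_3 - 0.00004167·V_2 = 0
Solving these 3 simultaneous equations (Gaussian elimination) gives:
  V_1 = 0.0002666 V, V_2 = 0.0002569 V, V_3 = 0.0000001925 V
Part 1:
  Read off the nodal solution: V_3 = 0.0000001925 V
Part 2:
  I_R4 = (V_2 - V_3)/R4 = (0.0002569 - 0.0000001925)/24000 = 0.0000000107 A
  Magnitude: I_R4 = 0.0000000107 A
Part 3:
  I_R3 = (V_1 - V_2)/R3 = (0.0002666 - 0.0002569)/910 = 0.0000000107 A
  P_R3 = I_R3² × R3 = (0.0000000107)² × 910 = 0.0000000000001041 W

Final answers:
1. V_3 = 1.925e-07 V
2. I_R4 = 1.07e-08 A
3. P_R3 = 1.041e-13 W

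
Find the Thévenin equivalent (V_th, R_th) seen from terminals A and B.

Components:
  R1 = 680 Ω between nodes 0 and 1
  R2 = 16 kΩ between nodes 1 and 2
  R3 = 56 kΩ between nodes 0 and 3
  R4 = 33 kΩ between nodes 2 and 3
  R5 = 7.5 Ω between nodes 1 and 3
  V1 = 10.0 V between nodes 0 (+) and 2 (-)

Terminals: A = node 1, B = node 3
Step 1 — V_th is the open-circuit voltage V_A - V_B (nothing connected across the terminals).
Nodal analysis, taking node 2 as the 0 V reference.
Source V1 fixes V_0 = 10 V.
KCL at each unknown node (sum of currents leaving = 0; resistances in Ω):
  Node 1: (V_1 - 10)/680 + (V_1 - 0)/16000 + (V_1 - V_3)/7.5 = 0
  Node 3: (V_3 - 10)/56000 + (V_3 - 0)/33000 + (V_3 - V_1)/7.5 = 0
Collecting terms (coefficients in siemens):
  0.1349·V_1 - 0.1333·V_3 = 0.01471
  0.1334·V_3 - 0.1333·V_1 = 0.0001786
Determinant D = (0.1349)(0.1334) - (-0.1333)(-0.1333) = 0.0002109
V_1 = [(0.01471)(0.1334) - (-0.1333)(0.0001786)]/D = 9.413 V
V_3 = [(0.1349)(0.0001786) - (0.01471)(-0.1333)]/D = 9.411 V
V_th = V_1 - V_3 = 9.413 - 9.411 = 0.00206 V
Step 2 — R_th: zero the source — replace V1 by a short circuit (node 2 merges into node 0) — and find the resistance seen between A (node 1) and B (node 3).
Reduce the network between node 1 (A) and node 3 (B) by series/parallel combination:
  Rp1 = R1 ‖ R2 (parallel, both between nodes 0 and 1) = 1/(1/680 + 1/16000) = 652.3 Ω
  Rp2 = R3 ‖ R4 (parallel, both between nodes 0 and 3) = 1/(1/56000 + 1/33000) = 20760 Ω
  Rs1 = Rp1 + Rp2 (series, joined only at node 0) = 652.3 + 20760 = 21420 Ω
  Rp3 = R5 ‖ Rs1 (parallel, both between nodes 1 and 3) = 1/(1/7.5 + 1/21420) = 7.497 Ω
R_th = 7.497 Ω

Final answer: V_th = 0.00206 V, R_th = 7.497 Ω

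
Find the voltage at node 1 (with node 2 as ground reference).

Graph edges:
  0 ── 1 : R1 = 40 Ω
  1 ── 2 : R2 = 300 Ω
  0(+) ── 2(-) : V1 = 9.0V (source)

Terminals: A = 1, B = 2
Nodal analysis, taking node 2 as the 0 V reference.
Source V1 fixes V_0 = 9 V.
KCL at each unknown node (sum of currents leaving = 0; resistances in Ω):
  Node 1: (V_1 - 9)/40 + (V_1 - 0)/300 = 0
Collecting terms: 0.02833 × V_1 = 0.225  =>  V_1 = 7.941 V
The requested potential is V_1 = 7.941 V.

Final answer: V_1 = 7.941 V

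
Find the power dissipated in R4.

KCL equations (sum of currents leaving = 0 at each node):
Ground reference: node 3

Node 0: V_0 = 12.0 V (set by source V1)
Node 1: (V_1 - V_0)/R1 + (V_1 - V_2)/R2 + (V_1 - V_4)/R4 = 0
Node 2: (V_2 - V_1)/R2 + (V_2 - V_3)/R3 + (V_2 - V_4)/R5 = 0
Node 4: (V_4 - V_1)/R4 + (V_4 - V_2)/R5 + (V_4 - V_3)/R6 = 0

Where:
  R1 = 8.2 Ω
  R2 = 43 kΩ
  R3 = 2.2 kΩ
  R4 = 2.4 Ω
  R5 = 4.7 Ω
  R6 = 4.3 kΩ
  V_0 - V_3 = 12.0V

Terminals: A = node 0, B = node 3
Nodal analysis, taking node 3 as the 0 V reference.
Source V1 fixes V_0 = 12 V.
KCL at each unknown node (sum of currents leaving = 0; resistances in Ω):
  Node 1: (V_1 - 12)/8.2 + (V_1 - V_2)/43000 + (V_1 - V_4)/2.4 = 0
  Node 2: (V_2 - V_1)/43000 + (V_2 - 0)/2200 + (V_2 - V_4)/4.7 = 0
  Node 4: (V_4 - V_1)/2.4 + (V_4 - V_2)/4.7 + (V_4 - 0)/4300 = 0
Collecting terms (coefficients in siemens):
  0.5386·V_1 - 0.00002326·V_2 - 0.4167·V_4 = 1.463
  0.2132·V_2 - 0.00002326·V_1 - 0.2128·V_4 = 0
  0.6297·V_4 - 0.4167·V_1 - 0.2128·V_2 = 0
Solving these 3 simultaneous equations (Gaussian elimination) gives:
  V_1 = 11.93 V, V_2 = 11.89 V, V_4 = 11.91 V
I_R4 = (V_1 - V_4)/R4 = (11.93 - 11.91)/2.4 = 0.008173 A
P_R4 = I_R4² × R4 = (0.008173)² × 2.4 = 0.0001603 W

Final answer: 0.0001603 W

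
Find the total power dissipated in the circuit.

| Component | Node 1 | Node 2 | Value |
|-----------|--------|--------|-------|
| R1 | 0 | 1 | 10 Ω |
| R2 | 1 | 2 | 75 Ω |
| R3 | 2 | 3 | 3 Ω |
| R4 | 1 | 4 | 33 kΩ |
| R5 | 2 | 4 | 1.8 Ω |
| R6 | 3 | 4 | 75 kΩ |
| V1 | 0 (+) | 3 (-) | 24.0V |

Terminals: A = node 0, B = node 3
Nodal analysis, taking node 3 as the 0 V reference.
Source V1 fixes V_0 = 24 V.
KCL at each unknown node (sum of currents leaving = 0; resistances in Ω):
  Node 1: (V_1 - 24)/10 + (V_1 - V_2)/75 + (V_1 - V_4)/33000 = 0
  Node 2: (V_2 - V_1)/75 + (V_2 - 0)/3 + (V_2 - V_4)/1.8 = 0
  Node 4: (V_4 - V_1)/33000 + (V_4 - V_2)/1.8 + (V_4 - 0)/75000 = 0
Collecting terms (coefficients in siemens):
  0.1134·V_1 - 0.01333·V_2 - 0.0000303·V_4 = 2.4
  0.9022·V_2 - 0.01333·V_1 - 0.5556·V_4 = 0
  0.5556·V_4 - 0.0000303·V_1 - 0.5556·V_2 = 0
Solving these 3 simultaneous equations (Gaussian elimination) gives:
  V_1 = 21.27 V, V_2 = 0.8197 V, V_4 = 0.8208 V
Power in each resistor, P = (ΔV)²/R:
  P_R1 = (24 - 21.27)²/10 = 0.7467 W
  P_R2 = (21.27 - 0.8197)²/75 = 5.575 W
  P_R3 = (0.8197 - 0)²/3 = 0.224 W
  P_R4 = (21.27 - 0.8208)²/33000 = 0.01267 W
  P_R5 = (0.8197 - 0.8208)²/1.8 = 0.0000006668 W
  P_R6 = (0 - 0.8208)²/75000 = 0.000008983 W
P_total = P_R1 + P_R2 + P_R3 + P_R4 + P_R5 + P_R6 = 6.558 W

Final answer: 6.558 W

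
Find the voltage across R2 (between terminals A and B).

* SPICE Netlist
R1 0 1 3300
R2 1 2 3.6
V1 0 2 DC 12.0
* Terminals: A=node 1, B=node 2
R1 and R2 are in series across V1 (node 0 → node 1 → node 2), and the output A–B is taken across R2, so this is a voltage divider.
Series current: I = V1/(R1 + R2) = 12/(3300 + 3.6) = 12/3304 = 0.003632 A
V_R2 = I × R2 = V1 × R2/(R1 + R2) = 12 × 3.6/3304 = 0.01308 V

Final answer: 0.01308 V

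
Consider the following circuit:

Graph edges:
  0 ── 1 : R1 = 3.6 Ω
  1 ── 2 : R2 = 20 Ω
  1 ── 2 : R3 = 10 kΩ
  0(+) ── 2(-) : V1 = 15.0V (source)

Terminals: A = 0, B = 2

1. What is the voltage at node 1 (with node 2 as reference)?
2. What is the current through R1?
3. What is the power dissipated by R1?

Nodal analysis, taking node 2 as the 0 V reference.
Source V1 fixes V_0 = 15 V.
KCL at each unknown node (sum of currents leaving = 0; resistances in Ω):
  Node 1: (V_1 - 15)/3.6 + (V_1 - 0)/20 + (V_1 - 0)/10000 = 0
Collecting terms: 0.3279 × V_1 = 4.167  =>  V_1 = 12.71 V
Part 1:
  Read off the nodal solution: V_1 = 12.71 V
Part 2:
  I_R1 = (V_0 - V_1)/R1 = (15 - 12.71)/3.6 = 0.6367 A
  Magnitude: I_R1 = 0.6367 A
Part 3:
  I_R1 = (V_0 - V_1)/R1 = (15 - 12.71)/3.6 = 0.6367 A
  P_R1 = I_R1² × R1 = (0.6367)² × 3.6 = 1.459 W

Final answers:
1. V_1 = 12.71 V
2. I_R1 = 0.6367 A
3. P_R1 = 1.459 W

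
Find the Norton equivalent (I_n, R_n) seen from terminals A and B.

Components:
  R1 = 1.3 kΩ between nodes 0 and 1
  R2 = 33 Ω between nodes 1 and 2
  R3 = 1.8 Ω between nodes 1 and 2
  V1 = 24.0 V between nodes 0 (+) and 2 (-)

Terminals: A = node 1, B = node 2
Find the Thévenin equivalent first; then I_n = V_th/R_th and R_n = R_th.
Step 1 — V_th is the open-circuit voltage V_A - V_B (nothing connected across the terminals).
Nodal analysis, taking node 2 as the 0 V reference.
Source V1 fixes V_0 = 24 V.
KCL at each unknown node (sum of currents leaving = 0; resistances in Ω):
  Node 1: (V_1 - 24)/1300 + (V_1 - 0)/33 + (V_1 - 0)/1.8 = 0
Collecting terms: 0.5866 × V_1 = 0.01846  =>  V_1 = 0.03147 V
V_th = V_1 - V_2 = 0.03147 - 0 = 0.03147 V
Step 2 — R_th: zero the source — replace V1 by a short circuit (node 2 merges into node 0) — and find the resistance seen between A (node 1) and B (node 0).
Reduce the network between node 1 (A) and node 0 (B) by series/parallel combination:
  Rp1 = R1 ‖ R2 ‖ R3 (parallel, all between nodes 0 and 1) = 1/(1/1300 + 1/33 + 1/1.8) = 1.705 Ω
R_th = 1.705 Ω
I_n = V_th/R_th = 0.03147/1.705 = 0.01846 A, and R_n = R_th = 1.705 Ω

Final answer: I_n = 0.01846 A, R_n = 1.705 Ω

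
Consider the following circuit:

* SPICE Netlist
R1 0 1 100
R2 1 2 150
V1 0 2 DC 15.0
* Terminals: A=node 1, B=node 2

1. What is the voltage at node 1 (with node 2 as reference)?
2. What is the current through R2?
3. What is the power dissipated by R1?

Nodal analysis, taking node 2 as the 0 V reference.
Source V1 fixes V_0 = 15 V.
KCL at each unknown node (sum of currents leaving = 0; resistances in Ω):
  Node 1: (V_1 - 15)/100 + (V_1 - 0)/150 = 0
Collecting terms: 0.01667 × V_1 = 0.15  =>  V_1 = 9 V
Part 1:
  Read off the nodal solution: V_1 = 9 V
Part 2:
  I_R2 = (V_1 - V_2)/R2 = (9 - 0)/150 = 0.06 A
  Magnitude: I_R2 = 0.06 A
Part 3:
  I_R1 = (V_0 - V_1)/R1 = (15 - 9)/100 = 0.06 A
  P_R1 = I_R1² × R1 = (0.06)² × 100 = 0.36 W

Final answers:
1. V_1 = 9 V
2. I_R2 = 0.06 A
3. P_R1 = 0.36 W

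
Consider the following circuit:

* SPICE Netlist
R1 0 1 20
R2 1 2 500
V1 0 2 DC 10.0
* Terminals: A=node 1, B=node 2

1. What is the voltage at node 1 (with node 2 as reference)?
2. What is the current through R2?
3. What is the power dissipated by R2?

Nodal analysis, taking node 2 as the 0 V reference.
Source V1 fixes V_0 = 10 V.
KCL at each unknown node (sum of currents leaving = 0; resistances in Ω):
  Node 1: (V_1 - 10)/20 + (V_1 - 0)/500 = 0
Collecting terms: 0.052 × V_1 = 0.5  =>  V_1 = 9.615 V
Part 1:
  Read off the nodal solution: V_1 = 9.615 V
Part 2:
  I_R2 = (V_1 - V_2)/R2 = (9.615 - 0)/500 = 0.01923 A
  Magnitude: I_R2 = 0.01923 A
Part 3:
  I_R2 = (V_1 - V_2)/R2 = (9.615 - 0)/500 = 0.01923 A
  P_R2 = I_R2² × R2 = (0.01923)² × 500 = 0.1849 W

Final answers:
1. V_1 = 9.615 V
2. I_R2 = 0.01923 A
3. P_R2 = 0.1849 W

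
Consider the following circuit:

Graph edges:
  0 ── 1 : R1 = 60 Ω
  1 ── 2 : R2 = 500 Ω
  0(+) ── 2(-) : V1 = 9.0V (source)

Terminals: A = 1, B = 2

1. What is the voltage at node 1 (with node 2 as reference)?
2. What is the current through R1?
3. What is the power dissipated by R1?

Nodal analysis, taking node 2 as the 0 V reference.
Source V1 fixes V_0 = 9 V.
KCL at each unknown node (sum of currents leaving = 0; resistances in Ω):
  Node 1: (V_1 - 9)/60 + (V_1 - 0)/500 = 0
Collecting terms: 0.01867 × V_1 = 0.15  =>  V_1 = 8.036 V
Part 1:
  Read off the nodal solution: V_1 = 8.036 V
Part 2:
  I_R1 = (V_0 - V_1)/R1 = (9 - 8.036)/60 = 0.01607 A
  Magnitude: I_R1 = 0.01607 A
Part 3:
  I_R1 = (V_0 - V_1)/R1 = (9 - 8.036)/60 = 0.01607 A
  P_R1 = I_R1² × R1 = (0.01607)² × 60 = 0.0155 W

Final answers:
1. V_1 = 8.036 V
2. I_R1 = 0.01607 A
3. P_R1 = 0.0155 W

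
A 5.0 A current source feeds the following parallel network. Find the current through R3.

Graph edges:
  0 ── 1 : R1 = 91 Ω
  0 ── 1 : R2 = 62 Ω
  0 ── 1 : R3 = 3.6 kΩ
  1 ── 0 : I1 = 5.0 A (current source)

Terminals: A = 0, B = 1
All resistors sit directly between nodes 0 and 1, so they are in parallel and share one voltage V; the full source current 5 A splits among them.
1/R_par = 1/91 + 1/62 + 1/3600 = 0.0274 S  =>  R_par = 36.5 Ω
V = I × R_par = 5 × 36.5 = 182.5 V
I_R3 = V/R3 = 182.5/3600 = 0.0507 A

Final answer: 0.0507 A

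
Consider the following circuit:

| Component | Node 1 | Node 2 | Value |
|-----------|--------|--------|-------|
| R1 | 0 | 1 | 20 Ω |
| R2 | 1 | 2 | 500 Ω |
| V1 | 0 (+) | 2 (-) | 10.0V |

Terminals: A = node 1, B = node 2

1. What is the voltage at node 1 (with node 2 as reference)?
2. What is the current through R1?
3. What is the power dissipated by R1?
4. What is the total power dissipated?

Nodal analysis, taking node 2 as the 0 V reference.
Source V1 fixes V_0 = 10 V.
KCL at each unknown node (sum of currents leaving = 0; resistances in Ω):
  Node 1: (V_1 - 10)/20 + (V_1 - 0)/500 = 0
Collecting terms: 0.052 × V_1 = 0.5  =>  V_1 = 9.615 V
Part 1:
  Read off the nodal solution: V_1 = 9.615 V
Part 2:
  I_R1 = (V_0 - V_1)/R1 = (10 - 9.615)/20 = 0.01923 A
  Magnitude: I_R1 = 0.01923 A
Part 3:
  I_R1 = (V_0 - V_1)/R1 = (10 - 9.615)/20 = 0.01923 A
  P_R1 = I_R1² × R1 = (0.01923)² × 20 = 0.007396 W
Part 4:
  Power in each resistor, P = (ΔV)²/R:
    P_R1 = (10 - 9.615)²/20 = 0.007396 W
    P_R2 = (9.615 - 0)²/500 = 0.1849 W
  P_total = P_R1 + P_R2 = 0.1923 W

Final answers:
1. V_1 = 9.615 V
2. I_R1 = 0.01923 A
3. P_R1 = 0.007396 W
4. P_total = 0.1923 W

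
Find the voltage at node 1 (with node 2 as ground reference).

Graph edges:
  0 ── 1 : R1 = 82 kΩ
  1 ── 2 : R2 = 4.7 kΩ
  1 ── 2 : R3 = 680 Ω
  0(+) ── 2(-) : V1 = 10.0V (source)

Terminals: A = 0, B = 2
Nodal analysis, taking node 2 as the 0 V reference.
Source V1 fixes V_0 = 10 V.
KCL at each unknown node (sum of currents leaving = 0; resistances in Ω):
  Node 1: (V_1 - 10)/82000 + (V_1 - 0)/4700 + (V_1 - 0)/680 = 0
Collecting terms: 0.001696 × V_1 = 0.000122  =>  V_1 = 0.07192 V
The requested potential is V_1 = 0.07192 V.

Final answer: V_1 = 0.07192 V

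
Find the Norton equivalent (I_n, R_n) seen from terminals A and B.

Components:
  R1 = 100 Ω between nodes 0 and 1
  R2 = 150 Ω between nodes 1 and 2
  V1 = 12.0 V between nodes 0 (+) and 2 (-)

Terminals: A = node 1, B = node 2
Find the Thévenin equivalent first; then I_n = V_th/R_th and R_n = R_th.
Step 1 — V_th is the open-circuit voltage V_A - V_B (nothing connected across the terminals).
Nodal analysis, taking node 2 as the 0 V reference.
Source V1 fixes V_0 = 12 V.
KCL at each unknown node (sum of currents leaving = 0; resistances in Ω):
  Node 1: (V_1 - 12)/100 + (V_1 - 0)/150 = 0
Collecting terms: 0.01667 × V_1 = 0.12  =>  V_1 = 7.2 V
V_th = V_1 - V_2 = 7.2 - 0 = 7.2 V
Step 2 — R_th: zero the source — replace V1 by a short circuit (node 2 merges into node 0) — and find the resistance seen between A (node 1) and B (node 0).
Reduce the network between node 1 (A) and node 0 (B) by series/parallel combination:
  Rp1 = R1 ‖ R2 (parallel, both between nodes 0 and 1) = 1/(1/100 + 1/150) = 60 Ω
R_th = 60 Ω
I_n = V_th/R_th = 7.2/60 = 0.12 A, and R_n = R_th = 60 Ω

Final answer: I_n = 0.12 A, R_n = 60 Ω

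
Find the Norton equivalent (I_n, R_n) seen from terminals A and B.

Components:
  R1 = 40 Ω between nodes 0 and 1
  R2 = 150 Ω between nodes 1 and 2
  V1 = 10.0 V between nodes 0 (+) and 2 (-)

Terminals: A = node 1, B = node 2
Find the Thévenin equivalent first; then I_n = V_th/R_th and R_n = R_th.
Step 1 — V_th is the open-circuit voltage V_A - V_B (nothing connected across the terminals).
Nodal analysis, taking node 2 as the 0 V reference.
Source V1 fixes V_0 = 10 V.
KCL at each unknown node (sum of currents leaving = 0; resistances in Ω):
  Node 1: (V_1 - 10)/40 + (V_1 - 0)/150 = 0
Collecting terms: 0.03167 × V_1 = 0.25  =>  V_1 = 7.895 V
V_th = V_1 - V_2 = 7.895 - 0 = 7.895 V
Step 2 — R_th: zero the source — replace V1 by a short circuit (node 2 merges into node 0) — and find the resistance seen between A (node 1) and B (node 0).
Reduce the network between node 1 (A) and node 0 (B) by series/parallel combination:
  Rp1 = R1 ‖ R2 (parallel, both between nodes 0 and 1) = 1/(1/40 + 1/150) = 31.58 Ω
R_th = 31.58 Ω
I_n = V_th/R_th = 7.895/31.58 = 0.25 A, and R_n = R_th = 31.58 Ω

Final answer: I_n = 0.25 A, R_n = 31.58 Ω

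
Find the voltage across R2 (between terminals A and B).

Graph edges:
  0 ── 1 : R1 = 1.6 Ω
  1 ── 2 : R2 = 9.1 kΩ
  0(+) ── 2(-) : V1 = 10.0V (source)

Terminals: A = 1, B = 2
R1 and R2 are in series across V1 (node 0 → node 1 → node 2), and the output A–B is taken across R2, so this is a voltage divider.
Series current: I = V1/(R1 + R2) = 10/(1.6 + 9100) = 10/9102 = 0.001099 A
V_R2 = I × R2 = V1 × R2/(R1 + R2) = 10 × 9100/9102 = 9.998 V

Final answer: 9.998 V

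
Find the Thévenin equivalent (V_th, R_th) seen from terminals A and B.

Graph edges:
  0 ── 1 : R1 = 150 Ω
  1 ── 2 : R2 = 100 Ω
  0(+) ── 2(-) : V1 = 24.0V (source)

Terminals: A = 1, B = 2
Step 1 — V_th is the open-circuit voltage V_A - V_B (nothing connected across the terminals).
Nodal analysis, taking node 2 as the 0 V reference.
Source V1 fixes V_0 = 24 V.
KCL at each unknown node (sum of currents leaving = 0; resistances in Ω):
  Node 1: (V_1 - 24)/150 + (V_1 - 0)/100 = 0
Collecting terms: 0.01667 × V_1 = 0.16  =>  V_1 = 9.6 V
V_th = V_1 - V_2 = 9.6 - 0 = 9.6 V
Step 2 — R_th: zero the source — replace V1 by a short circuit (node 2 merges into node 0) — and find the resistance seen between A (node 1) and B (node 0).
Reduce the network between node 1 (A) and node 0 (B) by series/parallel combination:
  Rp1 = R1 ‖ R2 (parallel, both between nodes 0 and 1) = 1/(1/150 + 1/100) = 60 Ω
R_th = 60 Ω

Final answer: V_th = 9.6 V, R_th = 60 Ω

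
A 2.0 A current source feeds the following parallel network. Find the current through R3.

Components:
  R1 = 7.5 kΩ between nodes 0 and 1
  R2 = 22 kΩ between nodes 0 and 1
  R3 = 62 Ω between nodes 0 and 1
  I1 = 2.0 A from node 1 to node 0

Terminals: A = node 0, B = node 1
All resistors sit directly between nodes 0 and 1, so they are in parallel and share one voltage V; the full source current 2 A splits among them.
1/R_par = 1/7500 + 1/22000 + 1/62 = 0.01631 S  =>  R_par = 61.32 Ω
V = I × R_par = 2 × 61.32 = 122.6 V
I_R3 = V/R3 = 122.6/62 = 1.978 A

Final answer: 1.978 A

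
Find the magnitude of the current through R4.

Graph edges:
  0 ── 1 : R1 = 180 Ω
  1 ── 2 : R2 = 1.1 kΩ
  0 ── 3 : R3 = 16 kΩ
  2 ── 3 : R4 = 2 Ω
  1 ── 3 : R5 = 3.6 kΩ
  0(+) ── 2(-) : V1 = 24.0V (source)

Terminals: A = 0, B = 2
Nodal analysis, taking node 2 as the 0 V reference.
Source V1 fixes V_0 = 24 V.
KCL at each unknown node (sum of currents leaving = 0; resistances in Ω):
  Node 1: (V_1 - 24)/180 + (V_1 - 0)/1100 + (V_1 - V_3)/3600 = 0
  Node 3: (V_3 - 24)/16000 + (V_3 - 0)/2 + (V_3 - V_1)/3600 = 0
Collecting terms (coefficients in siemens):
  0.006742·V_1 - 0.0002778·V_3 = 0.1333
  0.5003·V_3 - 0.0002778·V_1 = 0.0015
Determinant D = (0.006742)(0.5003) - (-0.0002778)(-0.0002778) = 0.003373
V_1 = [(0.1333)(0.5003) - (-0.0002778)(0.0015)]/D = 19.78 V
V_3 = [(0.006742)(0.0015) - (0.1333)(-0.0002778)]/D = 0.01398 V
I_R4 = (V_2 - V_3)/R4 = (0 - 0.01398)/2 = -0.006989 A
|I_R4| = 0.006989 A

Final answer: |I_R4| = 0.006989 A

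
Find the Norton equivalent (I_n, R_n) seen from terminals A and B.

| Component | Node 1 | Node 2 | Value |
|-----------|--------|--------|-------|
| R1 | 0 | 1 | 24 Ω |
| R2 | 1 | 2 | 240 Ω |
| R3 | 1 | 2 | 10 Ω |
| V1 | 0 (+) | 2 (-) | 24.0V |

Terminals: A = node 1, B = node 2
Find the Thévenin equivalent first; then I_n = V_th/R_th and R_n = R_th.
Step 1 — V_th is the open-circuit voltage V_A - V_B (nothing connected across the terminals).
Nodal analysis, taking node 2 as the 0 V reference.
Source V1 fixes V_0 = 24 V.
KCL at each unknown node (sum of currents leaving = 0; resistances in Ω):
  Node 1: (V_1 - 24)/24 + (V_1 - 0)/240 + (V_1 - 0)/10 = 0
Collecting terms: 0.1458 × V_1 = 1  =>  V_1 = 6.857 V
V_th = V_1 - V_2 = 6.857 - 0 = 6.857 V
Step 2 — R_th: zero the source — replace V1 by a short circuit (node 2 merges into node 0) — and find the resistance seen between A (node 1) and B (node 0).
Reduce the network between node 1 (A) and node 0 (B) by series/parallel combination:
  Rp1 = R1 ‖ R2 ‖ R3 (parallel, all between nodes 0 and 1) = 1/(1/24 + 1/240 + 1/10) = 6.857 Ω
R_th = 6.857 Ω
I_n = V_th/R_th = 6.857/6.857 = 1 A, and R_n = R_th = 6.857 Ω

Final answer: I_n = 1 A, R_n = 6.857 Ω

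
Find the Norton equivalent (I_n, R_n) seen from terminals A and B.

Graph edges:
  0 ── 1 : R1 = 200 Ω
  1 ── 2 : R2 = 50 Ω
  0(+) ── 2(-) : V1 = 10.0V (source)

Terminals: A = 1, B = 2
Find the Thévenin equivalent first; then I_n = V_th/R_th and R_n = R_th.
Step 1 — V_th is the open-circuit voltage V_A - V_B (nothing connected across the terminals).
Nodal analysis, taking node 2 as the 0 V reference.
Source V1 fixes V_0 = 10 V.
KCL at each unknown node (sum of currents leaving = 0; resistances in Ω):
  Node 1: (V_1 - 10)/200 + (V_1 - 0)/50 = 0
Collecting terms: 0.025 × V_1 = 0.05  =>  V_1 = 2 V
V_th = V_1 - V_2 = 2 - 0 = 2 V
Step 2 — R_th: zero the source — replace V1 by a short circuit (node 2 merges into node 0) — and find the resistance seen between A (node 1) and B (node 0).
Reduce the network between node 1 (A) and node 0 (B) by series/parallel combination:
  Rp1 = R1 ‖ R2 (parallel, both between nodes 0 and 1) = 1/(1/200 + 1/50) = 40 Ω
R_th = 40 Ω
I_n = V_th/R_th = 2/40 = 0.05 A, and R_n = R_th = 40 Ω

Final answer: I_n = 0.05 A, R_n = 40 Ω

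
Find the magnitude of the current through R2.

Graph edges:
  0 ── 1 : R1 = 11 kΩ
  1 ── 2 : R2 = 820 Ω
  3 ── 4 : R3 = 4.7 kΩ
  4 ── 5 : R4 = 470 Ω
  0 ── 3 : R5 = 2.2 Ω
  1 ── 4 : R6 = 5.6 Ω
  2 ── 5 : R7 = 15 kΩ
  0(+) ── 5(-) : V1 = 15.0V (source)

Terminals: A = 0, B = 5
Nodal analysis, taking node 5 as the 0 V reference.
Source V1 fixes V_0 = 15 V.
KCL at each unknown node (sum of currents leaving = 0; resistances in Ω):
  Node 1: (V_1 - 15)/11000 + (V_1 - V_2)/820 + (V_1 - V_4)/5.6 = 0
  Node 2: (V_2 - V_1)/820 + (V_2 - 0)/15000 = 0
  Node 3: (V_3 - V_4)/4700 + (V_3 - 15)/2.2 = 0
  Node 4: (V_4 - V_3)/4700 + (V_4 - 0)/470 + (V_4 - V_1)/5.6 = 0
Collecting terms (coefficients in siemens):
  0.1799·V_1 - 0.00122·V_2 - 0.1786·V_4 = 0.001364
  0.001286·V_2 - 0.00122·V_1 = 0
  0.4548·V_3 - 0.0002128·V_4 = 6.818
  0.1809·V_4 - 0.1786·V_1 - 0.0002128·V_3 = 0
Solving these 4 simultaneous equations (Gaussian elimination) gives:
  V_1 = 1.831 V, V_2 = 1.736 V, V_3 = 14.99 V, V_4 = 1.825 V
I_R2 = (V_1 - V_2)/R2 = (1.831 - 1.736)/820 = 0.0001158 A
|I_R2| = 0.0001158 A

Final answer: |I_R2| = 0.0001158 A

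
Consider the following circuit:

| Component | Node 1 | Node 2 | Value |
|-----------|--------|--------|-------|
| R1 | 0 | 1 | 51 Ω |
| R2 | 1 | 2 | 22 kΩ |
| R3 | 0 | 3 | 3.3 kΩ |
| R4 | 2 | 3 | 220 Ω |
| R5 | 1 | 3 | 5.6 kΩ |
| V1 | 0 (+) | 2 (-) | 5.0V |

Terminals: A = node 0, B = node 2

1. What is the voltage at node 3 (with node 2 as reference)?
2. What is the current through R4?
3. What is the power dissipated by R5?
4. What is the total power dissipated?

Nodal analysis, taking node 2 as the 0 V reference.
Source V1 fixes V_0 = 5 V.
KCL at each unknown node (sum of currents leaving = 0; resistances in Ω):
  Node 1: (V_1 - 5)/51 + (V_1 - 0)/22000 + (V_1 - V_3)/5600 = 0
  Node 3: (V_3 - 5)/3300 + (V_3 - 0)/220 + (V_3 - V_1)/5600 = 0
Collecting terms (coefficients in siemens):
  0.01983·V_1 - 0.0001786·V_3 = 0.09804
  0.005027·V_3 - 0.0001786·V_1 = 0.001515
Determinant D = (0.01983)(0.005027) - (-0.0001786)(-0.0001786) = 0.00009966
V_1 = [(0.09804)(0.005027) - (-0.0001786)(0.001515)]/D = 4.948 V
V_3 = [(0.01983)(0.001515) - (0.09804)(-0.0001786)]/D = 0.4772 V
Part 1:
  Read off the nodal solution: V_3 = 0.4772 V
Part 2:
  I_R4 = (V_2 - V_3)/R4 = (0 - 0.4772)/220 = -0.002169 A
  Magnitude: I_R4 = 0.002169 A
Part 3:
  I_R5 = (V_1 - V_3)/R5 = (4.948 - 0.4772)/5600 = 0.0007983 A
  P_R5 = I_R5² × R5 = (0.0007983)² × 5600 = 0.003569 W
Part 4:
  Power in each resistor, P = (ΔV)²/R:
    P_R1 = (5 - 4.948)²/51 = 0.0000534 W
    P_R2 = (4.948 - 0)²/22000 = 0.001113 W
    P_R3 = (5 - 0.4772)²/3300 = 0.006199 W
    P_R4 = (0 - 0.4772)²/220 = 0.001035 W
    P_R5 = (4.948 - 0.4772)²/5600 = 0.003569 W
  P_total = P_R1 + P_R2 + P_R3 + P_R4 + P_R5 = 0.01197 W

Final answers:
1. V_3 = 0.4772 V
2. I_R4 = 0.002169 A
3. P_R5 = 0.003569 W
4. P_total = 0.01197 W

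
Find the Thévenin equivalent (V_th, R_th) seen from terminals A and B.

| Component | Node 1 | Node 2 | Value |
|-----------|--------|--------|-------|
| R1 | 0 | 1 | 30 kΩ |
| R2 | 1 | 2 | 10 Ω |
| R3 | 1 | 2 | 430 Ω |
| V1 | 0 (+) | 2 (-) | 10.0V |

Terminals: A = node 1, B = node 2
Step 1 — V_th is the open-circuit voltage V_A - V_B (nothing connected across the terminals).
Nodal analysis, taking node 2 as the 0 V reference.
Source V1 fixes V_0 = 10 V.
KCL at each unknown node (sum of currents leaving = 0; resistances in Ω):
  Node 1: (V_1 - 10)/30000 + (V_1 - 0)/10 + (V_1 - 0)/430 = 0
Collecting terms: 0.1024 × V_1 = 0.0003333  =>  V_1 = 0.003257 V
V_th = V_1 - V_2 = 0.003257 - 0 = 0.003257 V
Step 2 — R_th: zero the source — replace V1 by a short circuit (node 2 merges into node 0) — and find the resistance seen between A (node 1) and B (node 0).
Reduce the network between node 1 (A) and node 0 (B) by series/parallel combination:
  Rp1 = R1 ‖ R2 ‖ R3 (parallel, all between nodes 0 and 1) = 1/(1/30000 + 1/10 + 1/430) = 9.77 Ω
R_th = 9.77 Ω

Final answer: V_th = 0.003257 V, R_th = 9.77 Ω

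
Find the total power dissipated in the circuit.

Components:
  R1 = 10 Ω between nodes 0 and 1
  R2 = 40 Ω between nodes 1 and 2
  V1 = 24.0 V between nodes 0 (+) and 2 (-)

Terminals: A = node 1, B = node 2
Nodal analysis, taking node 2 as the 0 V reference.
Source V1 fixes V_0 = 24 V.
KCL at each unknown node (sum of currents leaving = 0; resistances in Ω):
  Node 1: (V_1 - 24)/10 + (V_1 - 0)/40 = 0
Collecting terms: 0.125 × V_1 = 2.4  =>  V_1 = 19.2 V
Power in each resistor, P = (ΔV)²/R:
  P_R1 = (24 - 19.2)²/10 = 2.304 W
  P_R2 = (19.2 - 0)²/40 = 9.216 W
P_total = P_R1 + P_R2 = 11.52 W

Final answer: 11.52 W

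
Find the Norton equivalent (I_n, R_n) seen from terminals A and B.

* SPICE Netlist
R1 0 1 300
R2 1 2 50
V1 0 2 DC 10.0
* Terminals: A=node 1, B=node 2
Find the Thévenin equivalent first; then I_n = V_th/R_th and R_n = R_th.
Step 1 — V_th is the open-circuit voltage V_A - V_B (nothing connected across the terminals).
Nodal analysis, taking node 2 as the 0 V reference.
Source V1 fixes V_0 = 10 V.
KCL at each unknown node (sum of currents leaving = 0; resistances in Ω):
  Node 1: (V_1 - 10)/300 + (V_1 - 0)/50 = 0
Collecting terms: 0.02333 × V_1 = 0.03333  =>  V_1 = 1.429 V
V_th = V_1 - V_2 = 1.429 - 0 = 1.429 V
Step 2 — R_th: zero the source — replace V1 by a short circuit (node 2 merges into node 0) — and find the resistance seen between A (node 1) and B (node 0).
Reduce the network between node 1 (A) and node 0 (B) by series/parallel combination:
  Rp1 = R1 ‖ R2 (parallel, both between nodes 0 and 1) = 1/(1/300 + 1/50) = 42.86 Ω
R_th = 42.86 Ω
I_n = V_th/R_th = 1.429/42.86 = 0.03333 A, and R_n = R_th = 42.86 Ω

Final answer: I_n = 0.03333 A, R_n = 42.86 Ω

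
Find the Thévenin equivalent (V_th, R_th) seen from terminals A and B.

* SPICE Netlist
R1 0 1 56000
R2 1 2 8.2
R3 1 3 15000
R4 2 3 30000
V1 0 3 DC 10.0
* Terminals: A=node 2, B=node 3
Step 1 — V_th is the open-circuit voltage V_A - V_B (nothing connected across the terminals).
Nodal analysis, taking node 3 as the 0 V reference.
Source V1 fixes V_0 = 10 V.
KCL at each unknown node (sum of currents leaving = 0; resistances in Ω):
  Node 1: (V_1 - 10)/56000 + (V_1 - V_2)/8.2 + (V_1 - 0)/15000 = 0
  Node 2: (V_2 - V_1)/8.2 + (V_2 - 0)/30000 = 0
Collecting terms (coefficients in siemens):
  0.122·V_1 - 0.122·V_2 = 0.0001786
  0.122·V_2 - 0.122·V_1 = 0
Determinant D = (0.122)(0.122) - (-0.122)(-0.122) = 0.00001438
V_1 = [(0.0001786)(0.122) - (-0.122)(0)]/D = 1.515 V
V_2 = [(0.122)(0) - (0.0001786)(-0.122)]/D = 1.515 V
V_th = V_2 - V_3 = 1.515 - 0 = 1.515 V
Step 2 — R_th: zero the source — replace V1 by a short circuit (node 3 merges into node 0) — and find the resistance seen between A (node 2) and B (node 0).
Reduce the network between node 2 (A) and node 0 (B) by series/parallel combination:
  Rp1 = R1 ‖ R3 (parallel, both between nodes 0 and 1) = 1/(1/56000 + 1/15000) = 11830 Ω
  Rs1 = R2 + Rp1 (series, joined only at node 1) = 8.2 + 11830 = 11840 Ω
  Rp2 = R4 ‖ Rs1 (parallel, both between nodes 0 and 2) = 1/(1/30000 + 1/11840) = 8489 Ω
R_th = 8.489 kΩ

Final answer: V_th = 1.515 V, R_th = 8.489 kΩ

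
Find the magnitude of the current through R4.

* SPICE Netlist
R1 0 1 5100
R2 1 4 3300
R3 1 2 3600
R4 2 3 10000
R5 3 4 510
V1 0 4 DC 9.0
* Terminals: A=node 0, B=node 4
Nodal analysis, taking node 4 as the 0 V reference.
Source V1 fixes V_0 = 9 V.
KCL at each unknown node (sum of currents leaving = 0; resistances in Ω):
  Node 1: (V_1 - 9)/5100 + (V_1 - 0)/3300 + (V_1 - V_2)/3600 = 0
  Node 2: (V_2 - V_1)/3600 + (V_2 - V_3)/10000 = 0
  Node 3: (V_3 - V_2)/10000 + (V_3 - 0)/510 = 0
Collecting terms (coefficients in siemens):
  0.0007769·V_1 - 0.0002778·V_2 = 0.001765
  0.0003778·V_2 - 0.0002778·V_1 - 0.0001·V_3 = 0
  0.002061·V_3 - 0.0001·V_2 = 0
Solving these 3 simultaneous equations (Gaussian elimination) gives:
  V_1 = 3.096 V, V_2 = 2.306 V, V_3 = 0.1119 V
I_R4 = (V_2 - V_3)/R4 = (2.306 - 0.1119)/10000 = 0.0002194 A
|I_R4| = 0.0002194 A

Final answer: |I_R4| = 0.0002194 A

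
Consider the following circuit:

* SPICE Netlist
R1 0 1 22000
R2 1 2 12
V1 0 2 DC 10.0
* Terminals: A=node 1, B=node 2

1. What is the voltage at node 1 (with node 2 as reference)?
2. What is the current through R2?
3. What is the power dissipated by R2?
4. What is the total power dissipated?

Nodal analysis, taking node 2 as the 0 V reference.
Source V1 fixes V_0 = 10 V.
KCL at each unknown node (sum of currents leaving = 0; resistances in Ω):
  Node 1: (V_1 - 10)/22000 + (V_1 - 0)/12 = 0
Collecting terms: 0.08338 × V_1 = 0.0004545  =>  V_1 = 0.005452 V
Part 1:
  Read off the nodal solution: V_1 = 0.005452 V
Part 2:
  I_R2 = (V_1 - V_2)/R2 = (0.005452 - 0)/12 = 0.0004543 A
  Magnitude: I_R2 = 0.0004543 A
Part 3:
  I_R2 = (V_1 - V_2)/R2 = (0.005452 - 0)/12 = 0.0004543 A
  P_R2 = I_R2² × R2 = (0.0004543)² × 12 = 0.000002477 W
Part 4:
  Power in each resistor, P = (ΔV)²/R:
    P_R1 = (10 - 0.005452)²/22000 = 0.00454 W
    P_R2 = (0.005452 - 0)²/12 = 0.000002477 W
  P_total = P_R1 + P_R2 = 0.004543 W

Final answers:
1. V_1 = 0.005452 V
2. I_R2 = 0.0004543 A
3. P_R2 = 2.477e-06 W
4. P_total = 0.004543 W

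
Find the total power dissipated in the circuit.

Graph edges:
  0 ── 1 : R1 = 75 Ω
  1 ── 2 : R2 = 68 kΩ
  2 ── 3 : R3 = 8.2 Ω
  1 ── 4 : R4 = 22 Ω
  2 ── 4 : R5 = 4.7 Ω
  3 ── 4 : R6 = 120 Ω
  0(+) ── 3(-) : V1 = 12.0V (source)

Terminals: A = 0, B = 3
Nodal analysis, taking node 3 as the 0 V reference.
Source V1 fixes V_0 = 12 V.
KCL at each unknown node (sum of currents leaving = 0; resistances in Ω):
  Node 1: (V_1 - 12)/75 + (V_1 - V_2)/68000 + (V_1 - V_4)/22 = 0
  Node 2: (V_2 - V_1)/68000 + (V_2 - 0)/8.2 + (V_2 - V_4)/4.7 = 0
  Node 4: (V_4 - V_1)/22 + (V_4 - V_2)/4.7 + (V_4 - 0)/120 = 0
Collecting terms (coefficients in siemens):
  0.0588·V_1 - 0.00001471·V_2 - 0.04545·V_4 = 0.16
  0.3347·V_2 - 0.00001471·V_1 - 0.2128·V_4 = 0
  0.2666·V_4 - 0.04545·V_1 - 0.2128·V_2 = 0
Solving these 3 simultaneous equations (Gaussian elimination) gives:
  V_1 = 3.716 V, V_2 = 0.8179 V, V_4 = 1.286 V
Power in each resistor, P = (ΔV)²/R:
  P_R1 = (12 - 3.716)²/75 = 0.9151 W
  P_R2 = (3.716 - 0.8179)²/68000 = 0.0001235 W
  P_R3 = (0.8179 - 0)²/8.2 = 0.08157 W
  P_R4 = (3.716 - 1.286)²/22 = 0.2682 W
  P_R5 = (0.8179 - 1.286)²/4.7 = 0.04671 W
  P_R6 = (0 - 1.286)²/120 = 0.01379 W
P_total = P_R1 + P_R2 + P_R3 + P_R4 + P_R5 + P_R6 = 1.326 W

Final answer: 1.326 W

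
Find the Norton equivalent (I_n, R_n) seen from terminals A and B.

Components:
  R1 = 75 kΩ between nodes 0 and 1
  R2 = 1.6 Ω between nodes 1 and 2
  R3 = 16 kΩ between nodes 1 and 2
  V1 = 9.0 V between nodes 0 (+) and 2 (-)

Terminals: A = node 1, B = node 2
Find the Thévenin equivalent first; then I_n = V_th/R_th and R_n = R_th.
Step 1 — V_th is the open-circuit voltage V_A - V_B (nothing connected across the terminals).
Nodal analysis, taking node 2 as the 0 V reference.
Source V1 fixes V_0 = 9 V.
KCL at each unknown node (sum of currents leaving = 0; resistances in Ω):
  Node 1: (V_1 - 9)/75000 + (V_1 - 0)/1.6 + (V_1 - 0)/16000 = 0
Collecting terms: 0.6251 × V_1 = 0.00012  =>  V_1 = 0.000192 V
V_th = V_1 - V_2 = 0.000192 - 0 = 0.000192 V
Step 2 — R_th: zero the source — replace V1 by a short circuit (node 2 merges into node 0) — and find the resistance seen between A (node 1) and B (node 0).
Reduce the network between node 1 (A) and node 0 (B) by series/parallel combination:
  Rp1 = R1 ‖ R2 ‖ R3 (parallel, all between nodes 0 and 1) = 1/(1/75000 + 1/1.6 + 1/16000) = 1.6 Ω
R_th = 1.6 Ω
I_n = V_th/R_th = 0.000192/1.6 = 0.00012 A, and R_n = R_th = 1.6 Ω

Final answer: I_n = 0.00012 A, R_n = 1.6 Ω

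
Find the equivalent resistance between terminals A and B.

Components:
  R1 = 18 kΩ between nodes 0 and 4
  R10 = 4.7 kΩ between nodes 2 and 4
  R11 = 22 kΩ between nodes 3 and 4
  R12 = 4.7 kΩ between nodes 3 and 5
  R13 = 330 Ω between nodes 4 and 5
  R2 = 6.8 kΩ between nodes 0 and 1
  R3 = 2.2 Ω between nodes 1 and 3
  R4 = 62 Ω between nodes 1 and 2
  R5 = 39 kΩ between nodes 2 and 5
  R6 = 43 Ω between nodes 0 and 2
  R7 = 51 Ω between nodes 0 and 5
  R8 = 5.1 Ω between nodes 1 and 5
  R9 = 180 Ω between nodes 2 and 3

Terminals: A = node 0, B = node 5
The network is not a plain series/parallel combination. Inject a 1 A test current into terminal A (node 0) and return it from terminal B (node 5); then R_eq = V_A / (1 A).
Nodal analysis, taking node 5 as the 0 V reference.
Current source I_test pushes 1 A into node 0 and draws it out of node 5.
KCL at each unknown node (sum of currents leaving = 0; resistances in Ω):
  Node 0: (V_0 - V_4)/18000 + (V_0 - V_1)/6800 + (V_0 - V_2)/43 + (V_0 - 0)/51 - 1 = 0
  Node 1: (V_1 - V_0)/6800 + (V_1 - V_3)/2.2 + (V_1 - V_2)/62 + (V_1 - 0)/5.1 = 0
  Node 2: (V_2 - V_0)/43 + (V_2 - V_1)/62 + (V_2 - 0)/39000 + (V_2 - V_3)/180 + (V_2 - V_4)/4700 = 0
  Node 3: (V_3 - V_1)/2.2 + (V_3 - V_2)/180 + (V_3 - V_4)/22000 + (V_3 - 0)/4700 = 0
  Node 4: (V_4 - V_0)/18000 + (V_4 - V_2)/4700 + (V_4 - V_3)/22000 + (V_4 - 0)/330 = 0
Collecting terms (coefficients in siemens):
  0.04307·V_0 - 0.0001471·V_1 - 0.02326·V_2 - 0.00005556·V_4 = 1
  0.6669·V_1 - 0.0001471·V_0 - 0.01613·V_2 - 0.4545·V_3 = 0
  0.04518·V_2 - 0.02326·V_0 - 0.01613·V_1 - 0.005556·V_3 - 0.0002128·V_4 = 0
  0.4604·V_3 - 0.4545·V_1 - 0.005556·V_2 - 0.00004545·V_4 = 0
  0.003344·V_4 - 0.00005556·V_0 - 0.0002128·V_2 - 0.00004545·V_3 = 0
Solving these 5 simultaneous equations (Gaussian elimination) gives:
  V_0 = 32.84 V, V_1 = 1.786 V, V_2 = 17.79 V, V_3 = 1.978 V
  V_4 = 1.704 V
R_eq = V_0 / 1 A = 32.84 Ω

Final answer: 32.84 Ω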